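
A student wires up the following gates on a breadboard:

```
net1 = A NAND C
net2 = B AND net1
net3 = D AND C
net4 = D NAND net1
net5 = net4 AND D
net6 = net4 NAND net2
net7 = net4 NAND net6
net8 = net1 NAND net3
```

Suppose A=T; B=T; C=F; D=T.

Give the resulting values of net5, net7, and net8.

net5 = F, net7 = T, net8 = T

net1 = A NAND C = T NAND F = T
net2 = B AND net1 = T AND T = T
net3 = D AND C = T AND F = F
net4 = D NAND net1 = T NAND T = F
net5 = net4 AND D = F AND T = F
net6 = net4 NAND net2 = F NAND T = T
net7 = net4 NAND net6 = F NAND T = T
net8 = net1 NAND net3 = T NAND F = T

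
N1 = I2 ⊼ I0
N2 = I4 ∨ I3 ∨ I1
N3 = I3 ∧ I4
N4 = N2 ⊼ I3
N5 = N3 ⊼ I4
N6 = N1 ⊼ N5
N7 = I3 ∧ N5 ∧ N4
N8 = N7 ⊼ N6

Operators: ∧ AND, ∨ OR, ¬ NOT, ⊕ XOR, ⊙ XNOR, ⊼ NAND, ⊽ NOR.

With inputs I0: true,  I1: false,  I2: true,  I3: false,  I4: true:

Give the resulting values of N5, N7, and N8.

N5 = true, N7 = false, N8 = true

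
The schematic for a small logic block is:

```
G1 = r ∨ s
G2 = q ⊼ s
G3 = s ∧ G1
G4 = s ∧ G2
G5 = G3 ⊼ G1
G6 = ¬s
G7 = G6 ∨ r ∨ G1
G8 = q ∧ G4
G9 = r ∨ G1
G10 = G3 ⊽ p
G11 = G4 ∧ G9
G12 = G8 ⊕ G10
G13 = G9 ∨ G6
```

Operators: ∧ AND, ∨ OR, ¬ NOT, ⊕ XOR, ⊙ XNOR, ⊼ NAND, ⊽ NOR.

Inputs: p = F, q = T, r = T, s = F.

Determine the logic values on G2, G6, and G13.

G1 = r OR s = T OR F = T
G2 = q NAND s = T NAND F = T
G6 = NOT s = NOT F = T
G9 = r OR G1 = T OR T = T
G13 = G9 OR G6 = T OR T = T

G2 = T  G6 = T  G13 = T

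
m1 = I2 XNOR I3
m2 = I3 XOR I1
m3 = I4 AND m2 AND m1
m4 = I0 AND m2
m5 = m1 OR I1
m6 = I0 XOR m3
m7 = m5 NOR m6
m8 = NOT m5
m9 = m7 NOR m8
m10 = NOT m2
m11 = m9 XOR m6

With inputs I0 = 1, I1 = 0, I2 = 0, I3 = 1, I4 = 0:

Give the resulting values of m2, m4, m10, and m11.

m2 = 1; m4 = 1; m10 = 0; m11 = 1

m1 = I2 XNOR I3 = 0 XNOR 1 = 0
m2 = I3 XOR I1 = 1 XOR 0 = 1
m3 = I4 AND m2 AND m1 = 0 AND 1 AND 0 = 0
m4 = I0 AND m2 = 1 AND 1 = 1
m5 = m1 OR I1 = 0 OR 0 = 0
m6 = I0 XOR m3 = 1 XOR 0 = 1
m7 = m5 NOR m6 = 0 NOR 1 = 0
m8 = NOT m5 = NOT 0 = 1
m9 = m7 NOR m8 = 0 NOR 1 = 0
m10 = NOT m2 = NOT 1 = 0
m11 = m9 XOR m6 = 0 XOR 1 = 1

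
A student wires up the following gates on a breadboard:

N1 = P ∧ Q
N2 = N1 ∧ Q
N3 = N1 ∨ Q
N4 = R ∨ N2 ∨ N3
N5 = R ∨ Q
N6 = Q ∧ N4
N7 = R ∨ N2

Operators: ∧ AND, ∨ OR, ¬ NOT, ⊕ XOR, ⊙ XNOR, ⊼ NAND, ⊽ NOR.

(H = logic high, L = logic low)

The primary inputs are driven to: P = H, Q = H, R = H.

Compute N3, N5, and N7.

N1 = P AND Q = H AND H = H
N2 = N1 AND Q = H AND H = H
N3 = N1 OR Q = H OR H = H
N5 = R OR Q = H OR H = H
N7 = R OR N2 = H OR H = H

N3 = H, N5 = H, N7 = H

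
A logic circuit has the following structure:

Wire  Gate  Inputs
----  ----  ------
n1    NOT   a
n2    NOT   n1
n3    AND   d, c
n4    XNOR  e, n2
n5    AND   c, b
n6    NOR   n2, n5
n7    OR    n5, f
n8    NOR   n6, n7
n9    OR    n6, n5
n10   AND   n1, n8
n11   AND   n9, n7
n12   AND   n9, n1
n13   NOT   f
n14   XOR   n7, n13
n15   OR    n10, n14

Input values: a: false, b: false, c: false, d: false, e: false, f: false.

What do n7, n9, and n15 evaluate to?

n7 = false, n9 = true, n15 = true

n1 = NOT a = NOT false = true
n2 = NOT n1 = NOT true = false
n5 = c AND b = false AND false = false
n6 = n2 NOR n5 = false NOR false = true
n7 = n5 OR f = false OR false = false
n8 = n6 NOR n7 = true NOR false = false
n9 = n6 OR n5 = true OR false = true
n10 = n1 AND n8 = true AND false = false
n13 = NOT f = NOT false = true
n14 = n7 XOR n13 = false XOR true = true
n15 = n10 OR n14 = false OR true = true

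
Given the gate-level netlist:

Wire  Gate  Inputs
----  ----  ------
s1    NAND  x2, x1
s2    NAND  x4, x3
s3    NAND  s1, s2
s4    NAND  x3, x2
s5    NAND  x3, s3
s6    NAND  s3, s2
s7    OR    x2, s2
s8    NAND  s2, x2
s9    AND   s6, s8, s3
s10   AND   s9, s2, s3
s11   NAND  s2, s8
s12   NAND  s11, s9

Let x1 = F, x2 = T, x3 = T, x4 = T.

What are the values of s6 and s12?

s6 = T  s12 = F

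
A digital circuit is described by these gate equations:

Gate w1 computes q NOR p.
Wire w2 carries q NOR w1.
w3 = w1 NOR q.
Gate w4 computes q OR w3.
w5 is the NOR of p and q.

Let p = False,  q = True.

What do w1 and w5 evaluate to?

w1 = q NOR p = True NOR False = False
w5 = p NOR q = False NOR True = False

w1 = False, w5 = False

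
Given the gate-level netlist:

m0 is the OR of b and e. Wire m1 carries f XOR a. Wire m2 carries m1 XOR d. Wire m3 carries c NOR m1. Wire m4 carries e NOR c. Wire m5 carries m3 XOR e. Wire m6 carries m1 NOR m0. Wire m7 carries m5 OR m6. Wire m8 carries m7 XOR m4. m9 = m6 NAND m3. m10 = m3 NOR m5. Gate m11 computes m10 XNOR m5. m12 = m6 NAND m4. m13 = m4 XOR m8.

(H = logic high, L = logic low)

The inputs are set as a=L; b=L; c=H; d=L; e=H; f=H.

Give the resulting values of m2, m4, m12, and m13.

m2 = H; m4 = L; m12 = H; m13 = H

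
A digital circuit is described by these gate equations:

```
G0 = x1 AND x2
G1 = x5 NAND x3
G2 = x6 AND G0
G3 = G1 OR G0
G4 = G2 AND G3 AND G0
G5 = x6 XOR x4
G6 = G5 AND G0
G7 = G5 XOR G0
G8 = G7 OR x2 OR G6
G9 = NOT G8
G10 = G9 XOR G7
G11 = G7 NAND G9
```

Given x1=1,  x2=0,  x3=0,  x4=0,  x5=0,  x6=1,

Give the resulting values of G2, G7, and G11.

G2 = 0, G7 = 1, G11 = 1

G0 = x1 AND x2 = 1 AND 0 = 0
G2 = x6 AND G0 = 1 AND 0 = 0
G5 = x6 XOR x4 = 1 XOR 0 = 1
G6 = G5 AND G0 = 1 AND 0 = 0
G7 = G5 XOR G0 = 1 XOR 0 = 1
G8 = G7 OR x2 OR G6 = 1 OR 0 OR 0 = 1
G9 = NOT G8 = NOT 1 = 0
G11 = G7 NAND G9 = 1 NAND 0 = 1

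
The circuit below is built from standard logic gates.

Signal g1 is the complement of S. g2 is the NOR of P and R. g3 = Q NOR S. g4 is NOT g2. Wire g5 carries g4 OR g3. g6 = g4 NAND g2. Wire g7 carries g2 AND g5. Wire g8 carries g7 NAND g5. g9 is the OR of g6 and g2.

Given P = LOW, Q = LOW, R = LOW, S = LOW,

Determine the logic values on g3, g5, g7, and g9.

g3 = HIGH  g5 = HIGH  g7 = HIGH  g9 = HIGH

g2 = P NOR R = LOW NOR LOW = HIGH
g3 = Q NOR S = LOW NOR LOW = HIGH
g4 = NOT g2 = NOT HIGH = LOW
g5 = g4 OR g3 = LOW OR HIGH = HIGH
g6 = g4 NAND g2 = LOW NAND HIGH = HIGH
g7 = g2 AND g5 = HIGH AND HIGH = HIGH
g9 = g6 OR g2 = HIGH OR HIGH = HIGH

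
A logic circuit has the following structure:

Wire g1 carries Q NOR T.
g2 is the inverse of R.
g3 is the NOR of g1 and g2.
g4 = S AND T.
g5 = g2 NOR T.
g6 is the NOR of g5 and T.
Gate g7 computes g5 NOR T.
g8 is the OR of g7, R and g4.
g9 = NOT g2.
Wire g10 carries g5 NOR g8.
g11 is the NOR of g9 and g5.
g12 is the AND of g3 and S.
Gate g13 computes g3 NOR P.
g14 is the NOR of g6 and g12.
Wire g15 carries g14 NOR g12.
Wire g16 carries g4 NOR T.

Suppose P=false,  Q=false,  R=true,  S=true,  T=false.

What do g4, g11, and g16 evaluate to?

g4 = false, g11 = false, g16 = true

g2 = NOT R = NOT true = false
g4 = S AND T = true AND false = false
g5 = g2 NOR T = false NOR false = true
g9 = NOT g2 = NOT false = true
g11 = g9 NOR g5 = true NOR true = false
g16 = g4 NOR T = false NOR false = true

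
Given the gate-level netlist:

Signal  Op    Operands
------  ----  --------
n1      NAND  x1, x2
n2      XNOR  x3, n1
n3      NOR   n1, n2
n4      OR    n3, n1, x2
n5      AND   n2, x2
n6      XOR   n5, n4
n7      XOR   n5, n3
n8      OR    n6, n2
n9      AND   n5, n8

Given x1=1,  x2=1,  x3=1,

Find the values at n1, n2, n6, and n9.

n1 = 0  n2 = 0  n6 = 1  n9 = 0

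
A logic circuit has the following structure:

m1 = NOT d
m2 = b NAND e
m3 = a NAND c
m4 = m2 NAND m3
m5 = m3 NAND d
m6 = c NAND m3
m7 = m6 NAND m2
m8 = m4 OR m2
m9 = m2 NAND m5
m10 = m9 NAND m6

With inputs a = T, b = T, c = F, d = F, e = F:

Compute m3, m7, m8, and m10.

m2 = b NAND e = T NAND F = T
m3 = a NAND c = T NAND F = T
m4 = m2 NAND m3 = T NAND T = F
m5 = m3 NAND d = T NAND F = T
m6 = c NAND m3 = F NAND T = T
m7 = m6 NAND m2 = T NAND T = F
m8 = m4 OR m2 = F OR T = T
m9 = m2 NAND m5 = T NAND T = F
m10 = m9 NAND m6 = F NAND T = T

m3 = T  m7 = F  m8 = T  m10 = T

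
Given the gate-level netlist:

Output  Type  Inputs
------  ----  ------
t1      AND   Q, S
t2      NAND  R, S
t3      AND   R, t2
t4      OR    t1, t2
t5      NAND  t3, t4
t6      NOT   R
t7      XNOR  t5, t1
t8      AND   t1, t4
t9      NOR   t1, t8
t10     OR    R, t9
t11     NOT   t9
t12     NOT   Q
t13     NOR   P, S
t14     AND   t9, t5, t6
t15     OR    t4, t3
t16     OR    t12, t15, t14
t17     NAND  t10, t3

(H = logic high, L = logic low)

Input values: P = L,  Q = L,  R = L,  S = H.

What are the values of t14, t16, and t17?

t14 = H, t16 = H, t17 = H

t1 = Q AND S = L AND H = L
t2 = R NAND S = L NAND H = H
t3 = R AND t2 = L AND H = L
t4 = t1 OR t2 = L OR H = H
t5 = t3 NAND t4 = L NAND H = H
t6 = NOT R = NOT L = H
t8 = t1 AND t4 = L AND H = L
t9 = t1 NOR t8 = L NOR L = H
t10 = R OR t9 = L OR H = H
t12 = NOT Q = NOT L = H
t14 = t9 AND t5 AND t6 = H AND H AND H = H
t15 = t4 OR t3 = H OR L = H
t16 = t12 OR t15 OR t14 = H OR H OR H = H
t17 = t10 NAND t3 = H NAND L = H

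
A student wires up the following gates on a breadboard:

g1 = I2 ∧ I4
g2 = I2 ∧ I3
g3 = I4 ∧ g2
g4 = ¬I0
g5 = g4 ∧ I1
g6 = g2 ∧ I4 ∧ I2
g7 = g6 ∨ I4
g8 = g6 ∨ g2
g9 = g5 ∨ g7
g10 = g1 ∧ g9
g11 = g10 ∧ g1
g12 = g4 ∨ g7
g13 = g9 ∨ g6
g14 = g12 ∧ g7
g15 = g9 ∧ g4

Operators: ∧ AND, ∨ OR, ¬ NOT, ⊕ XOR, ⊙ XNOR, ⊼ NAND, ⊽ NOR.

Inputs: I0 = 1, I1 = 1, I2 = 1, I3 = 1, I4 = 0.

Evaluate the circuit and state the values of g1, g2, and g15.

g1 = 0; g2 = 1; g15 = 0

g1 = I2 AND I4 = 1 AND 0 = 0
g2 = I2 AND I3 = 1 AND 1 = 1
g4 = NOT I0 = NOT 1 = 0
g5 = g4 AND I1 = 0 AND 1 = 0
g6 = g2 AND I4 AND I2 = 1 AND 0 AND 1 = 0
g7 = g6 OR I4 = 0 OR 0 = 0
g9 = g5 OR g7 = 0 OR 0 = 0
g15 = g9 AND g4 = 0 AND 0 = 0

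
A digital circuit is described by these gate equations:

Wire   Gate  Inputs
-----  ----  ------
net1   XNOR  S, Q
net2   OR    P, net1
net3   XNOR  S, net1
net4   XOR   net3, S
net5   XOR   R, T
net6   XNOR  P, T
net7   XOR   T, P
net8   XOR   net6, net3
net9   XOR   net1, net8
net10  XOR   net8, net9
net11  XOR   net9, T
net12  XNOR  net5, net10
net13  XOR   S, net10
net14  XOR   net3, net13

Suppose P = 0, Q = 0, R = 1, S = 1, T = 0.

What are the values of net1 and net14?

net1 = S XNOR Q = 1 XNOR 0 = 0
net3 = S XNOR net1 = 1 XNOR 0 = 0
net6 = P XNOR T = 0 XNOR 0 = 1
net8 = net6 XOR net3 = 1 XOR 0 = 1
net9 = net1 XOR net8 = 0 XOR 1 = 1
net10 = net8 XOR net9 = 1 XOR 1 = 0
net13 = S XOR net10 = 1 XOR 0 = 1
net14 = net3 XOR net13 = 0 XOR 1 = 1

net1 = 0  net14 = 1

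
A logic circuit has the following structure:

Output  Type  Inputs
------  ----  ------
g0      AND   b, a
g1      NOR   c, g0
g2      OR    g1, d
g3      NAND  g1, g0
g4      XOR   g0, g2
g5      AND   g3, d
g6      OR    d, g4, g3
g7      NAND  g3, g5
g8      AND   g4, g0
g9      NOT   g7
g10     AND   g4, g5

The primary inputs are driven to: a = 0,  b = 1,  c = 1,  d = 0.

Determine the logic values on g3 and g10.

g3 = 1, g10 = 0

g0 = b AND a = 1 AND 0 = 0
g1 = c NOR g0 = 1 NOR 0 = 0
g2 = g1 OR d = 0 OR 0 = 0
g3 = g1 NAND g0 = 0 NAND 0 = 1
g4 = g0 XOR g2 = 0 XOR 0 = 0
g5 = g3 AND d = 1 AND 0 = 0
g10 = g4 AND g5 = 0 AND 0 = 0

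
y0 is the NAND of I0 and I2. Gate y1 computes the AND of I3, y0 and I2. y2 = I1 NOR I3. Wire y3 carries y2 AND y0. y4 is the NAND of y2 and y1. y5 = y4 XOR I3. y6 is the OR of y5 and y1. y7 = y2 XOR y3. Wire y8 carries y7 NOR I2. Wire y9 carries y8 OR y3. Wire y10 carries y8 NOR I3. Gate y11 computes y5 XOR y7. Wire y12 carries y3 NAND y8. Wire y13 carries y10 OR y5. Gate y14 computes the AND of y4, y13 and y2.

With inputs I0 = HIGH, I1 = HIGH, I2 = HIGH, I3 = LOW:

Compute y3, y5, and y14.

y0 = I0 NAND I2 = HIGH NAND HIGH = LOW
y1 = I3 AND y0 AND I2 = LOW AND LOW AND HIGH = LOW
y2 = I1 NOR I3 = HIGH NOR LOW = LOW
y3 = y2 AND y0 = LOW AND LOW = LOW
y4 = y2 NAND y1 = LOW NAND LOW = HIGH
y5 = y4 XOR I3 = HIGH XOR LOW = HIGH
y7 = y2 XOR y3 = LOW XOR LOW = LOW
y8 = y7 NOR I2 = LOW NOR HIGH = LOW
y10 = y8 NOR I3 = LOW NOR LOW = HIGH
y13 = y10 OR y5 = HIGH OR HIGH = HIGH
y14 = y4 AND y13 AND y2 = HIGH AND HIGH AND LOW = LOW

y3 = LOW, y5 = HIGH, y14 = LOW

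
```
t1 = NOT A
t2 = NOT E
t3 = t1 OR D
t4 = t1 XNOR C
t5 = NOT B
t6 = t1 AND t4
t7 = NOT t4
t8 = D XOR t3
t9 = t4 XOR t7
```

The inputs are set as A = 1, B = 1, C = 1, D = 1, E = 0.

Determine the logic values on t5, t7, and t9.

t1 = NOT A = NOT 1 = 0
t4 = t1 XNOR C = 0 XNOR 1 = 0
t5 = NOT B = NOT 1 = 0
t7 = NOT t4 = NOT 0 = 1
t9 = t4 XOR t7 = 0 XOR 1 = 1

t5 = 0, t7 = 1, t9 = 1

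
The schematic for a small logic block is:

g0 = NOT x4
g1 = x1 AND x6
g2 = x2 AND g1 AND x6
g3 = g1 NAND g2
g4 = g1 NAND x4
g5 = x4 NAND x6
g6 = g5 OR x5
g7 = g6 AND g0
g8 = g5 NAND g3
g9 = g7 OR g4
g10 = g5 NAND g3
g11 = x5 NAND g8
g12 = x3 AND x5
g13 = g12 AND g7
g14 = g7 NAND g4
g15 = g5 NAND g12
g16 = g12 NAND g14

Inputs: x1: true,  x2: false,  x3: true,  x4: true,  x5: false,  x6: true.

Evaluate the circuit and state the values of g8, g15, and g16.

g8 = true, g15 = true, g16 = true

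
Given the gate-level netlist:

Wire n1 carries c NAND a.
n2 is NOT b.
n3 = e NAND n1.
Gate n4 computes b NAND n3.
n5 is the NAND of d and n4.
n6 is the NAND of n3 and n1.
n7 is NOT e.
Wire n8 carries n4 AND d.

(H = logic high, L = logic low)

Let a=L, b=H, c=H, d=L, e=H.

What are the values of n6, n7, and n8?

n6 = H, n7 = L, n8 = L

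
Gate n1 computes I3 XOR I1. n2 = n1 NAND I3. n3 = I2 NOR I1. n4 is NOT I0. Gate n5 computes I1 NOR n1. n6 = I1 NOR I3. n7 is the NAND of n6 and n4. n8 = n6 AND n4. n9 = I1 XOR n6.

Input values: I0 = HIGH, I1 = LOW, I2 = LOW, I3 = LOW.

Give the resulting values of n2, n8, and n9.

n2 = HIGH, n8 = LOW, n9 = HIGH

n1 = I3 XOR I1 = LOW XOR LOW = LOW
n2 = n1 NAND I3 = LOW NAND LOW = HIGH
n4 = NOT I0 = NOT HIGH = LOW
n6 = I1 NOR I3 = LOW NOR LOW = HIGH
n8 = n6 AND n4 = HIGH AND LOW = LOW
n9 = I1 XOR n6 = LOW XOR HIGH = HIGH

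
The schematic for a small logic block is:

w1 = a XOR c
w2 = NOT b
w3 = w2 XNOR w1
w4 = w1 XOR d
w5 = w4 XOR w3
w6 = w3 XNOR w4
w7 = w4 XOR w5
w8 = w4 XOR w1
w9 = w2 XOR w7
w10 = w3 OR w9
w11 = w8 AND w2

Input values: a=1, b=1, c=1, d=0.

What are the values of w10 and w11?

w1 = a XOR c = 1 XOR 1 = 0
w2 = NOT b = NOT 1 = 0
w3 = w2 XNOR w1 = 0 XNOR 0 = 1
w4 = w1 XOR d = 0 XOR 0 = 0
w5 = w4 XOR w3 = 0 XOR 1 = 1
w7 = w4 XOR w5 = 0 XOR 1 = 1
w8 = w4 XOR w1 = 0 XOR 0 = 0
w9 = w2 XOR w7 = 0 XOR 1 = 1
w10 = w3 OR w9 = 1 OR 1 = 1
w11 = w8 AND w2 = 0 AND 0 = 0

w10 = 1; w11 = 0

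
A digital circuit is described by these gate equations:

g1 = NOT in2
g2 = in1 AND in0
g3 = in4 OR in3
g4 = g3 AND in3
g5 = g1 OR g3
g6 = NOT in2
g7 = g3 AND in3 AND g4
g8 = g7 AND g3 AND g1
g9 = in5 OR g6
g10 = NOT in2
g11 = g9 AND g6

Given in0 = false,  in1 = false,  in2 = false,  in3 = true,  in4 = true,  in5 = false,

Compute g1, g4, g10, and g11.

g1 = true; g4 = true; g10 = true; g11 = true

g1 = NOT in2 = NOT false = true
g3 = in4 OR in3 = true OR true = true
g4 = g3 AND in3 = true AND true = true
g6 = NOT in2 = NOT false = true
g9 = in5 OR g6 = false OR true = true
g10 = NOT in2 = NOT false = true
g11 = g9 AND g6 = true AND true = true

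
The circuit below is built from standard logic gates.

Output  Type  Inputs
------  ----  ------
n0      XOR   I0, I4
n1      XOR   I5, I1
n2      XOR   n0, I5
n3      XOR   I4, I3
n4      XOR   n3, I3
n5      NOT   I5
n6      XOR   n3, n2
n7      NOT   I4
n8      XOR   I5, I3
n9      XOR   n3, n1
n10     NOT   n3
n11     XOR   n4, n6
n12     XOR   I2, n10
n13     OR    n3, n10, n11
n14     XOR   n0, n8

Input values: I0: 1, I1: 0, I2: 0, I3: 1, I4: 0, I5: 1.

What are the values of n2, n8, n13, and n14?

n2 = 0; n8 = 0; n13 = 1; n14 = 1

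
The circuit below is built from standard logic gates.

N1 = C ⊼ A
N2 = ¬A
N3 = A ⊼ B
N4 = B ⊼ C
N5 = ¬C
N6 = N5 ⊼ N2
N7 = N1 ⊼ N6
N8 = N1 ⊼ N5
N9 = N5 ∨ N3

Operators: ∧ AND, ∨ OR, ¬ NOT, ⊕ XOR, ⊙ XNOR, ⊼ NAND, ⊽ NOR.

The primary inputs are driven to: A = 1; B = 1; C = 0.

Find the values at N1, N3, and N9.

N1 = C NAND A = 0 NAND 1 = 1
N3 = A NAND B = 1 NAND 1 = 0
N5 = NOT C = NOT 0 = 1
N9 = N5 OR N3 = 1 OR 0 = 1

N1 = 1, N3 = 0, N9 = 1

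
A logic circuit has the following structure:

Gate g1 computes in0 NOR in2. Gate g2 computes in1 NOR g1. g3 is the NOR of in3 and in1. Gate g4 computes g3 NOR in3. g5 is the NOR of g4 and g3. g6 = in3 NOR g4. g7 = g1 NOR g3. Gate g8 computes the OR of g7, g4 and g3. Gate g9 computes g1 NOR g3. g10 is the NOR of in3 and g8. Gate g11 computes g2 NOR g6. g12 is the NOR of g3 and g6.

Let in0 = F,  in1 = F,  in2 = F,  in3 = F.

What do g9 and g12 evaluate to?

g9 = F; g12 = F

g1 = in0 NOR in2 = F NOR F = T
g3 = in3 NOR in1 = F NOR F = T
g4 = g3 NOR in3 = T NOR F = F
g6 = in3 NOR g4 = F NOR F = T
g9 = g1 NOR g3 = T NOR T = F
g12 = g3 NOR g6 = T NOR T = F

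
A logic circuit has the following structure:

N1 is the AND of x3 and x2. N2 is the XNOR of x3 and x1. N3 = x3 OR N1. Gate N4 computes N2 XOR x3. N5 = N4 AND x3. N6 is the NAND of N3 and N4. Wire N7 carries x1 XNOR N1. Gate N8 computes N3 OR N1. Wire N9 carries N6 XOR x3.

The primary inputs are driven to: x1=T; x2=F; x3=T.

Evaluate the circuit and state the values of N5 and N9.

N1 = x3 AND x2 = T AND F = F
N2 = x3 XNOR x1 = T XNOR T = T
N3 = x3 OR N1 = T OR F = T
N4 = N2 XOR x3 = T XOR T = F
N5 = N4 AND x3 = F AND T = F
N6 = N3 NAND N4 = T NAND F = T
N9 = N6 XOR x3 = T XOR T = F

N5 = F, N9 = F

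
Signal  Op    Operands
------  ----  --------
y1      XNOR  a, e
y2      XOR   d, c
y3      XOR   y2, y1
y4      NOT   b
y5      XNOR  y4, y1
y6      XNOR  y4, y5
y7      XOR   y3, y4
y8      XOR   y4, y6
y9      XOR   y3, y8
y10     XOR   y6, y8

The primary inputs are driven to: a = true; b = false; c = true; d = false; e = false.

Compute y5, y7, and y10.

y1 = a XNOR e = true XNOR false = false
y2 = d XOR c = false XOR true = true
y3 = y2 XOR y1 = true XOR false = true
y4 = NOT b = NOT false = true
y5 = y4 XNOR y1 = true XNOR false = false
y6 = y4 XNOR y5 = true XNOR false = false
y7 = y3 XOR y4 = true XOR true = false
y8 = y4 XOR y6 = true XOR false = true
y10 = y6 XOR y8 = false XOR true = true

y5 = false, y7 = false, y10 = true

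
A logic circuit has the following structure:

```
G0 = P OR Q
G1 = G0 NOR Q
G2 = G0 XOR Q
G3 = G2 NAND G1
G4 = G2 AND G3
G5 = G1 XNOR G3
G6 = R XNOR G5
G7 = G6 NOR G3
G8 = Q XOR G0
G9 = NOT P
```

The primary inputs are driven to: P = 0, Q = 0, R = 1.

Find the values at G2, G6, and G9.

G2 = 0; G6 = 1; G9 = 1

G0 = P OR Q = 0 OR 0 = 0
G1 = G0 NOR Q = 0 NOR 0 = 1
G2 = G0 XOR Q = 0 XOR 0 = 0
G3 = G2 NAND G1 = 0 NAND 1 = 1
G5 = G1 XNOR G3 = 1 XNOR 1 = 1
G6 = R XNOR G5 = 1 XNOR 1 = 1
G9 = NOT P = NOT 0 = 1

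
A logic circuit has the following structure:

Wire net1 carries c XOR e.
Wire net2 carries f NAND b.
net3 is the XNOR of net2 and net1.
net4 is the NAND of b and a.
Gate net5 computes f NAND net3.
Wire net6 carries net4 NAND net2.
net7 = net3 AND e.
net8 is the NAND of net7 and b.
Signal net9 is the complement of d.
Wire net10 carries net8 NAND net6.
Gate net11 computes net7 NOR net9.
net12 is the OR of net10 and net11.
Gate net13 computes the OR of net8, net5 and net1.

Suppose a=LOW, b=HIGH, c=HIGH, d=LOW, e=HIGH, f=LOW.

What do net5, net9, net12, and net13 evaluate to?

net1 = c XOR e = HIGH XOR HIGH = LOW
net2 = f NAND b = LOW NAND HIGH = HIGH
net3 = net2 XNOR net1 = HIGH XNOR LOW = LOW
net4 = b NAND a = HIGH NAND LOW = HIGH
net5 = f NAND net3 = LOW NAND LOW = HIGH
net6 = net4 NAND net2 = HIGH NAND HIGH = LOW
net7 = net3 AND e = LOW AND HIGH = LOW
net8 = net7 NAND b = LOW NAND HIGH = HIGH
net9 = NOT d = NOT LOW = HIGH
net10 = net8 NAND net6 = HIGH NAND LOW = HIGH
net11 = net7 NOR net9 = LOW NOR HIGH = LOW
net12 = net10 OR net11 = HIGH OR LOW = HIGH
net13 = net8 OR net5 OR net1 = HIGH OR HIGH OR LOW = HIGH

net5 = HIGH; net9 = HIGH; net12 = HIGH; net13 = HIGH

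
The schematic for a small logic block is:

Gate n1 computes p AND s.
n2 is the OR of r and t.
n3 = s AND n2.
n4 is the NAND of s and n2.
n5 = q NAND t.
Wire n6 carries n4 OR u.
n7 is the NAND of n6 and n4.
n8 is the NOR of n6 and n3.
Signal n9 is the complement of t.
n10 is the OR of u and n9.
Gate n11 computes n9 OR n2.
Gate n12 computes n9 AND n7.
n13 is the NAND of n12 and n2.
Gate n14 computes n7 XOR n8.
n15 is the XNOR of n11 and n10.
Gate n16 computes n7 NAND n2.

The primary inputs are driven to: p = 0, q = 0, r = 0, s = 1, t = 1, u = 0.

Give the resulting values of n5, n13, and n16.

n5 = 1; n13 = 1; n16 = 0

n2 = r OR t = 0 OR 1 = 1
n4 = s NAND n2 = 1 NAND 1 = 0
n5 = q NAND t = 0 NAND 1 = 1
n6 = n4 OR u = 0 OR 0 = 0
n7 = n6 NAND n4 = 0 NAND 0 = 1
n9 = NOT t = NOT 1 = 0
n12 = n9 AND n7 = 0 AND 1 = 0
n13 = n12 NAND n2 = 0 NAND 1 = 1
n16 = n7 NAND n2 = 1 NAND 1 = 0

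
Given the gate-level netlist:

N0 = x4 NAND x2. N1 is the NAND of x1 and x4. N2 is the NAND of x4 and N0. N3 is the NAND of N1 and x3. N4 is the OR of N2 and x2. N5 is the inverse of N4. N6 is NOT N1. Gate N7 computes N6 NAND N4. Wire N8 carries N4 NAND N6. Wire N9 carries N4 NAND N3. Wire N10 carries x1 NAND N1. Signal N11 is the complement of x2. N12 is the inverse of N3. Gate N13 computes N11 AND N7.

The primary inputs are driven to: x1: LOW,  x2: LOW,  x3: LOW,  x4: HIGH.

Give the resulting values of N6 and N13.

N0 = x4 NAND x2 = HIGH NAND LOW = HIGH
N1 = x1 NAND x4 = LOW NAND HIGH = HIGH
N2 = x4 NAND N0 = HIGH NAND HIGH = LOW
N4 = N2 OR x2 = LOW OR LOW = LOW
N6 = NOT N1 = NOT HIGH = LOW
N7 = N6 NAND N4 = LOW NAND LOW = HIGH
N11 = NOT x2 = NOT LOW = HIGH
N13 = N11 AND N7 = HIGH AND HIGH = HIGH

N6 = LOW; N13 = HIGH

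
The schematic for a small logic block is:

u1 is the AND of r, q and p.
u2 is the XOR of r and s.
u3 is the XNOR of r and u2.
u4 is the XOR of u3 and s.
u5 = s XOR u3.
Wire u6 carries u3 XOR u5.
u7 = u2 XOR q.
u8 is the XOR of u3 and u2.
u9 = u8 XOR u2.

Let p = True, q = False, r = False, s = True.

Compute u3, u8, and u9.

u3 = False, u8 = True, u9 = False

u2 = r XOR s = False XOR True = True
u3 = r XNOR u2 = False XNOR True = False
u8 = u3 XOR u2 = False XOR True = True
u9 = u8 XOR u2 = True XOR True = False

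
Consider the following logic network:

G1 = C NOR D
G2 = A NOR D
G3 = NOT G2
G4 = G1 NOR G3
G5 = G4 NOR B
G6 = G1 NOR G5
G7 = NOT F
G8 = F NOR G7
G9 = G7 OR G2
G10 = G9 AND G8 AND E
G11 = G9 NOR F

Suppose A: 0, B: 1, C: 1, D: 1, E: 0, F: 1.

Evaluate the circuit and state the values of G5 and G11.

G5 = 0  G11 = 0

G1 = C NOR D = 1 NOR 1 = 0
G2 = A NOR D = 0 NOR 1 = 0
G3 = NOT G2 = NOT 0 = 1
G4 = G1 NOR G3 = 0 NOR 1 = 0
G5 = G4 NOR B = 0 NOR 1 = 0
G7 = NOT F = NOT 1 = 0
G9 = G7 OR G2 = 0 OR 0 = 0
G11 = G9 NOR F = 0 NOR 1 = 0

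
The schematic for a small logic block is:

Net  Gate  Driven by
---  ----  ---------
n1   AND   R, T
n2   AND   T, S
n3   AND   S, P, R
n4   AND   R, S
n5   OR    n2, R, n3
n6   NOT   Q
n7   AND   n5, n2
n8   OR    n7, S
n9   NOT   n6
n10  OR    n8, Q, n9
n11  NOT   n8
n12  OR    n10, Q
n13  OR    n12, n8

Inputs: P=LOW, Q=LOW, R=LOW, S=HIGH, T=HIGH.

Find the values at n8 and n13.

n2 = T AND S = HIGH AND HIGH = HIGH
n3 = S AND P AND R = HIGH AND LOW AND LOW = LOW
n5 = n2 OR R OR n3 = HIGH OR LOW OR LOW = HIGH
n6 = NOT Q = NOT LOW = HIGH
n7 = n5 AND n2 = HIGH AND HIGH = HIGH
n8 = n7 OR S = HIGH OR HIGH = HIGH
n9 = NOT n6 = NOT HIGH = LOW
n10 = n8 OR Q OR n9 = HIGH OR LOW OR LOW = HIGH
n12 = n10 OR Q = HIGH OR LOW = HIGH
n13 = n12 OR n8 = HIGH OR HIGH = HIGH

n8 = HIGH; n13 = HIGH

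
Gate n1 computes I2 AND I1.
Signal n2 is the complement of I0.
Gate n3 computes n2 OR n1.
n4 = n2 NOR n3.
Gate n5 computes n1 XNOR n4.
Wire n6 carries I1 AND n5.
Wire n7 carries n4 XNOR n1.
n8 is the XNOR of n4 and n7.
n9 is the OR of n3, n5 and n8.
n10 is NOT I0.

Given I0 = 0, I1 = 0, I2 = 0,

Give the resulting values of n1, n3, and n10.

n1 = 0; n3 = 1; n10 = 1

n1 = I2 AND I1 = 0 AND 0 = 0
n2 = NOT I0 = NOT 0 = 1
n3 = n2 OR n1 = 1 OR 0 = 1
n10 = NOT I0 = NOT 0 = 1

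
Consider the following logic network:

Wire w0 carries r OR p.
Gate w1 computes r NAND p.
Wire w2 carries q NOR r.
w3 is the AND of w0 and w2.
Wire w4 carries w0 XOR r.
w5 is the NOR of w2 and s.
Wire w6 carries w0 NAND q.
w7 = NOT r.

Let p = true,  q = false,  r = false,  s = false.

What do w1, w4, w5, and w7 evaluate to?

w1 = true; w4 = true; w5 = false; w7 = true

w0 = r OR p = false OR true = true
w1 = r NAND p = false NAND true = true
w2 = q NOR r = false NOR false = true
w4 = w0 XOR r = true XOR false = true
w5 = w2 NOR s = true NOR false = false
w7 = NOT r = NOT false = true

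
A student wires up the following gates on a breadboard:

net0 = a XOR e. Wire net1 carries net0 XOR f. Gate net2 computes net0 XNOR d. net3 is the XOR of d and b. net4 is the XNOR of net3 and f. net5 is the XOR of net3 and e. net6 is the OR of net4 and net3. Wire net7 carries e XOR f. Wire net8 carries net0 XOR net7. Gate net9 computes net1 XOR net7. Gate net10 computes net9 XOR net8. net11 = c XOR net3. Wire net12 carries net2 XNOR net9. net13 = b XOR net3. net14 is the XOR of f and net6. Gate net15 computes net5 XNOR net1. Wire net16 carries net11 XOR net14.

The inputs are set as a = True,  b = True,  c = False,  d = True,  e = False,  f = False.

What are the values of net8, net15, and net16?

net0 = a XOR e = True XOR False = True
net1 = net0 XOR f = True XOR False = True
net3 = d XOR b = True XOR True = False
net4 = net3 XNOR f = False XNOR False = True
net5 = net3 XOR e = False XOR False = False
net6 = net4 OR net3 = True OR False = True
net7 = e XOR f = False XOR False = False
net8 = net0 XOR net7 = True XOR False = True
net11 = c XOR net3 = False XOR False = False
net14 = f XOR net6 = False XOR True = True
net15 = net5 XNOR net1 = False XNOR True = False
net16 = net11 XOR net14 = False XOR True = True

net8 = True, net15 = False, net16 = True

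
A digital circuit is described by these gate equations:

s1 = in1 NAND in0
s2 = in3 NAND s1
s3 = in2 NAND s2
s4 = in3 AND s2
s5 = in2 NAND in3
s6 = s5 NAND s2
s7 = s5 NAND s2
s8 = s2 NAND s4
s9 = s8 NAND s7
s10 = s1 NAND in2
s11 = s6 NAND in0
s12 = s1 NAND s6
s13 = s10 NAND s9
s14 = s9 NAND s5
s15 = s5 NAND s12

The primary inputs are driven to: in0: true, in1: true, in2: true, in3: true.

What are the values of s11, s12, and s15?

s11 = false; s12 = true; s15 = true

s1 = in1 NAND in0 = true NAND true = false
s2 = in3 NAND s1 = true NAND false = true
s5 = in2 NAND in3 = true NAND true = false
s6 = s5 NAND s2 = false NAND true = true
s11 = s6 NAND in0 = true NAND true = false
s12 = s1 NAND s6 = false NAND true = true
s15 = s5 NAND s12 = false NAND true = true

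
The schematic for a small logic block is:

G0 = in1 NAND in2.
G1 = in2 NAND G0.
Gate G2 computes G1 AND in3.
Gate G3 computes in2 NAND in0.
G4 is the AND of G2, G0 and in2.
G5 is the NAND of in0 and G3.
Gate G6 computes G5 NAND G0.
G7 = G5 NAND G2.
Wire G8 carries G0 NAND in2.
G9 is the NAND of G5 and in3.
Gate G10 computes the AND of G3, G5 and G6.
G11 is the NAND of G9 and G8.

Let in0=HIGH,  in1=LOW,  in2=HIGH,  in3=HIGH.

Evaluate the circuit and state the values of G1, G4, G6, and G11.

G1 = LOW  G4 = LOW  G6 = LOW  G11 = HIGH

G0 = in1 NAND in2 = LOW NAND HIGH = HIGH
G1 = in2 NAND G0 = HIGH NAND HIGH = LOW
G2 = G1 AND in3 = LOW AND HIGH = LOW
G3 = in2 NAND in0 = HIGH NAND HIGH = LOW
G4 = G2 AND G0 AND in2 = LOW AND HIGH AND HIGH = LOW
G5 = in0 NAND G3 = HIGH NAND LOW = HIGH
G6 = G5 NAND G0 = HIGH NAND HIGH = LOW
G8 = G0 NAND in2 = HIGH NAND HIGH = LOW
G9 = G5 NAND in3 = HIGH NAND HIGH = LOW
G11 = G9 NAND G8 = LOW NAND LOW = HIGH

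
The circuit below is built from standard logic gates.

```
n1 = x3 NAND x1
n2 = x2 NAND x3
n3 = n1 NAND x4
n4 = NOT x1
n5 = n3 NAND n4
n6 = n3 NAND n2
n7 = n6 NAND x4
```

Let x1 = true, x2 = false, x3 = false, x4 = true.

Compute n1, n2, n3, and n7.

n1 = x3 NAND x1 = false NAND true = true
n2 = x2 NAND x3 = false NAND false = true
n3 = n1 NAND x4 = true NAND true = false
n6 = n3 NAND n2 = false NAND true = true
n7 = n6 NAND x4 = true NAND true = false

n1 = true, n2 = true, n3 = false, n7 = false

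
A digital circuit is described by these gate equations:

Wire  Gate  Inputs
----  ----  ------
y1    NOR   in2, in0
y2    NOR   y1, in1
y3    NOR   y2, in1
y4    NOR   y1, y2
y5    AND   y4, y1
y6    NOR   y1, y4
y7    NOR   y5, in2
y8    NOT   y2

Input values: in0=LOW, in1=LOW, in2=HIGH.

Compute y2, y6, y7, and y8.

y2 = HIGH, y6 = HIGH, y7 = LOW, y8 = LOW

y1 = in2 NOR in0 = HIGH NOR LOW = LOW
y2 = y1 NOR in1 = LOW NOR LOW = HIGH
y4 = y1 NOR y2 = LOW NOR HIGH = LOW
y5 = y4 AND y1 = LOW AND LOW = LOW
y6 = y1 NOR y4 = LOW NOR LOW = HIGH
y7 = y5 NOR in2 = LOW NOR HIGH = LOW
y8 = NOT y2 = NOT HIGH = LOW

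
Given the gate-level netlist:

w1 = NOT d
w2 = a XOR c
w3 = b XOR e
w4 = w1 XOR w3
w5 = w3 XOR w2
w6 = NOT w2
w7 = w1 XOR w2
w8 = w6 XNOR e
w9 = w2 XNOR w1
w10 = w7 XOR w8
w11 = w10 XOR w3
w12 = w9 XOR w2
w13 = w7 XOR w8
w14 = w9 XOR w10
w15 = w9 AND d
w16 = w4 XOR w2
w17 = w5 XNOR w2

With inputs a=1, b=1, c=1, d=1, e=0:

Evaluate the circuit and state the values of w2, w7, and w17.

w2 = 0, w7 = 0, w17 = 0

w1 = NOT d = NOT 1 = 0
w2 = a XOR c = 1 XOR 1 = 0
w3 = b XOR e = 1 XOR 0 = 1
w5 = w3 XOR w2 = 1 XOR 0 = 1
w7 = w1 XOR w2 = 0 XOR 0 = 0
w17 = w5 XNOR w2 = 1 XNOR 0 = 0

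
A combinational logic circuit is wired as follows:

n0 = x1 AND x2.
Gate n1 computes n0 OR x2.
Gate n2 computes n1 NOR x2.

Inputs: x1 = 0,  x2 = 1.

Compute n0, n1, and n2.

n0 = 0; n1 = 1; n2 = 0

n0 = x1 AND x2 = 0 AND 1 = 0
n1 = n0 OR x2 = 0 OR 1 = 1
n2 = n1 NOR x2 = 1 NOR 1 = 0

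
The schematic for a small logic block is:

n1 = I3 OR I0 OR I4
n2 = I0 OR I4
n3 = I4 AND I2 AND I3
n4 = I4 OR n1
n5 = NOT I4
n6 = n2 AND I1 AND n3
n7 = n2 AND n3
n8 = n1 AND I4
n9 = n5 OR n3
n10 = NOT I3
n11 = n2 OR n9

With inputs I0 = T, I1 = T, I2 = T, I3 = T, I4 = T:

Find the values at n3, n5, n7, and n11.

n3 = T, n5 = F, n7 = T, n11 = T

n2 = I0 OR I4 = T OR T = T
n3 = I4 AND I2 AND I3 = T AND T AND T = T
n5 = NOT I4 = NOT T = F
n7 = n2 AND n3 = T AND T = T
n9 = n5 OR n3 = F OR T = T
n11 = n2 OR n9 = T OR T = T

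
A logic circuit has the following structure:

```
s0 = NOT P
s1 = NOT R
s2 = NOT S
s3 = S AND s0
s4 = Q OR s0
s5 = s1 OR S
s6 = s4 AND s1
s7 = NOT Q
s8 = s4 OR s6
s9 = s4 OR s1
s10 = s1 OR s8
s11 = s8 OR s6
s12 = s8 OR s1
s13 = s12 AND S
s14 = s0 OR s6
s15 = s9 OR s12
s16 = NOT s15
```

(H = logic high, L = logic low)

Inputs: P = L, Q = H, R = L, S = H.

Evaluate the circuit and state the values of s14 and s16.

s14 = H; s16 = L

s0 = NOT P = NOT L = H
s1 = NOT R = NOT L = H
s4 = Q OR s0 = H OR H = H
s6 = s4 AND s1 = H AND H = H
s8 = s4 OR s6 = H OR H = H
s9 = s4 OR s1 = H OR H = H
s12 = s8 OR s1 = H OR H = H
s14 = s0 OR s6 = H OR H = H
s15 = s9 OR s12 = H OR H = H
s16 = NOT s15 = NOT H = L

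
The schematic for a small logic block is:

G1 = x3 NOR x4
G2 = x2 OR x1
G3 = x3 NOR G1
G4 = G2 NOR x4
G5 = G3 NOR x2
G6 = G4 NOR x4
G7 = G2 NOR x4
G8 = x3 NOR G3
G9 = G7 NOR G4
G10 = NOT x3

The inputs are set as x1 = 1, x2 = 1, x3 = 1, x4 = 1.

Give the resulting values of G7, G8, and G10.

G1 = x3 NOR x4 = 1 NOR 1 = 0
G2 = x2 OR x1 = 1 OR 1 = 1
G3 = x3 NOR G1 = 1 NOR 0 = 0
G7 = G2 NOR x4 = 1 NOR 1 = 0
G8 = x3 NOR G3 = 1 NOR 0 = 0
G10 = NOT x3 = NOT 1 = 0

G7 = 0; G8 = 0; G10 = 0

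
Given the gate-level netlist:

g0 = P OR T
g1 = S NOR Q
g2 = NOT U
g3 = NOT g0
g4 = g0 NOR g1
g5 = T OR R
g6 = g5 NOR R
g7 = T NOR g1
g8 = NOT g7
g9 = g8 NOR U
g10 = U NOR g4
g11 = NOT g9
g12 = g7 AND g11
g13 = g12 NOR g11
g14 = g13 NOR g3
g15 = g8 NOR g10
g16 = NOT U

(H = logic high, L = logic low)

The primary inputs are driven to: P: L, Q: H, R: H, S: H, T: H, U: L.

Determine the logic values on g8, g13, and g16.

g8 = H, g13 = L, g16 = H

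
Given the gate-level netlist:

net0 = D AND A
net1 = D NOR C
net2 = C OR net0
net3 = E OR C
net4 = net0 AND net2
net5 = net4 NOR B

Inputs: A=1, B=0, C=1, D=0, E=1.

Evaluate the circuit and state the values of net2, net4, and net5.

net2 = 1, net4 = 0, net5 = 1

net0 = D AND A = 0 AND 1 = 0
net2 = C OR net0 = 1 OR 0 = 1
net4 = net0 AND net2 = 0 AND 1 = 0
net5 = net4 NOR B = 0 NOR 0 = 1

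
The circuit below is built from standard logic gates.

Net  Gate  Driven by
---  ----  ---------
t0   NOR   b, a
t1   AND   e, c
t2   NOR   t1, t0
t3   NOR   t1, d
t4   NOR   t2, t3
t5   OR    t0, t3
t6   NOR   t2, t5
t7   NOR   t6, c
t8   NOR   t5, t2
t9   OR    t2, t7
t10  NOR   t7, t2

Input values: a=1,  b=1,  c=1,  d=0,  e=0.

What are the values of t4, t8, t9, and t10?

t0 = b NOR a = 1 NOR 1 = 0
t1 = e AND c = 0 AND 1 = 0
t2 = t1 NOR t0 = 0 NOR 0 = 1
t3 = t1 NOR d = 0 NOR 0 = 1
t4 = t2 NOR t3 = 1 NOR 1 = 0
t5 = t0 OR t3 = 0 OR 1 = 1
t6 = t2 NOR t5 = 1 NOR 1 = 0
t7 = t6 NOR c = 0 NOR 1 = 0
t8 = t5 NOR t2 = 1 NOR 1 = 0
t9 = t2 OR t7 = 1 OR 0 = 1
t10 = t7 NOR t2 = 0 NOR 1 = 0

t4 = 0  t8 = 0  t9 = 1  t10 = 0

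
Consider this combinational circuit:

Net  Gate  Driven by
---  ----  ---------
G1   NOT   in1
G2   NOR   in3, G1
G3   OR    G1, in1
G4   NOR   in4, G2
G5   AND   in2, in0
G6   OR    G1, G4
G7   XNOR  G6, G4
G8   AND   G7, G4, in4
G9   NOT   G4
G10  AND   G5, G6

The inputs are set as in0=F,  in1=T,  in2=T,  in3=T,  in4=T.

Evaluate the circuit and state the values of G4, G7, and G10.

G1 = NOT in1 = NOT T = F
G2 = in3 NOR G1 = T NOR F = F
G4 = in4 NOR G2 = T NOR F = F
G5 = in2 AND in0 = T AND F = F
G6 = G1 OR G4 = F OR F = F
G7 = G6 XNOR G4 = F XNOR F = T
G10 = G5 AND G6 = F AND F = F

G4 = F; G7 = T; G10 = F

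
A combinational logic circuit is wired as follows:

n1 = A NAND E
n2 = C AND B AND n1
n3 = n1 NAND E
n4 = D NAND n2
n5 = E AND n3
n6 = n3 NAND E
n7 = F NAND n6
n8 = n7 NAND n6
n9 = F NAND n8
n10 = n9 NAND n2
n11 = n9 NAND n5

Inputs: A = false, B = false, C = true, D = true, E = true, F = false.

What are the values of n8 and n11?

n1 = A NAND E = false NAND true = true
n3 = n1 NAND E = true NAND true = false
n5 = E AND n3 = true AND false = false
n6 = n3 NAND E = false NAND true = true
n7 = F NAND n6 = false NAND true = true
n8 = n7 NAND n6 = true NAND true = false
n9 = F NAND n8 = false NAND false = true
n11 = n9 NAND n5 = true NAND false = true

n8 = false  n11 = true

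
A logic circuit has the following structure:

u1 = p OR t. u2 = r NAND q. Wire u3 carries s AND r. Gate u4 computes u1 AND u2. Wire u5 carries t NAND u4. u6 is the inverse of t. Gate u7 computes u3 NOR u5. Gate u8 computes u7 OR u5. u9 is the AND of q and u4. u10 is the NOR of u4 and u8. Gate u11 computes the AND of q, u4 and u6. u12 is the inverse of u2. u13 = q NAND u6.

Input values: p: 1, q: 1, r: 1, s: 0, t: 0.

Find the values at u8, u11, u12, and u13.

u8 = 1, u11 = 0, u12 = 1, u13 = 0

u1 = p OR t = 1 OR 0 = 1
u2 = r NAND q = 1 NAND 1 = 0
u3 = s AND r = 0 AND 1 = 0
u4 = u1 AND u2 = 1 AND 0 = 0
u5 = t NAND u4 = 0 NAND 0 = 1
u6 = NOT t = NOT 0 = 1
u7 = u3 NOR u5 = 0 NOR 1 = 0
u8 = u7 OR u5 = 0 OR 1 = 1
u11 = q AND u4 AND u6 = 1 AND 0 AND 1 = 0
u12 = NOT u2 = NOT 0 = 1
u13 = q NAND u6 = 1 NAND 1 = 0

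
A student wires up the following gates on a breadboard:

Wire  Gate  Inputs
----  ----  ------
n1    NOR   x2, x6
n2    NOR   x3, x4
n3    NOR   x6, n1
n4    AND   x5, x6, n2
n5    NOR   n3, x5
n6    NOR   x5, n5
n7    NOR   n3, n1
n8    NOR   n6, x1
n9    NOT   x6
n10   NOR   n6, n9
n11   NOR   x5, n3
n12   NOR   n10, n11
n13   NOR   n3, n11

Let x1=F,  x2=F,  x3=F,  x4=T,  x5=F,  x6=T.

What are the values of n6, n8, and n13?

n6 = F, n8 = T, n13 = F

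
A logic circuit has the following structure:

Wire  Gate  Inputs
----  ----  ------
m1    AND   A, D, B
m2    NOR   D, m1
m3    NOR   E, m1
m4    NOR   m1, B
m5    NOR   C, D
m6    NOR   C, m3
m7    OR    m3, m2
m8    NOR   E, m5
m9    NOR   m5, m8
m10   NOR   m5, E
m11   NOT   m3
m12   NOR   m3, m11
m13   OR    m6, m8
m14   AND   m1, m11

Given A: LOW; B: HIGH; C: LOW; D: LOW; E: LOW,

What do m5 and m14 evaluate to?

m1 = A AND D AND B = LOW AND LOW AND HIGH = LOW
m3 = E NOR m1 = LOW NOR LOW = HIGH
m5 = C NOR D = LOW NOR LOW = HIGH
m11 = NOT m3 = NOT HIGH = LOW
m14 = m1 AND m11 = LOW AND LOW = LOW

m5 = HIGH; m14 = LOW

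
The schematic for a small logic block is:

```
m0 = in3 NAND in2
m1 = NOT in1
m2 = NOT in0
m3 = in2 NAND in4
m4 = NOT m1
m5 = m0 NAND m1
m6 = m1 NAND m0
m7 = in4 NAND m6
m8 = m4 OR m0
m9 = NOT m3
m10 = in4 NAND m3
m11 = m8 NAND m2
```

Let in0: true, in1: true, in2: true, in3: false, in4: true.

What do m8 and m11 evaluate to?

m0 = in3 NAND in2 = false NAND true = true
m1 = NOT in1 = NOT true = false
m2 = NOT in0 = NOT true = false
m4 = NOT m1 = NOT false = true
m8 = m4 OR m0 = true OR true = true
m11 = m8 NAND m2 = true NAND false = true

m8 = true; m11 = true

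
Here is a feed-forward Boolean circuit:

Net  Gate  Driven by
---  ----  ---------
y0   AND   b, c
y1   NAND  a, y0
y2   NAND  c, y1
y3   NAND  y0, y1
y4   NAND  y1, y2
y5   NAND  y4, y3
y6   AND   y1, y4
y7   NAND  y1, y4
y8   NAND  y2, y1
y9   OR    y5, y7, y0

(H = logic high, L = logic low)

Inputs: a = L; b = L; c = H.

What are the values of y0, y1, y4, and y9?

y0 = L; y1 = H; y4 = H; y9 = L

y0 = b AND c = L AND H = L
y1 = a NAND y0 = L NAND L = H
y2 = c NAND y1 = H NAND H = L
y3 = y0 NAND y1 = L NAND H = H
y4 = y1 NAND y2 = H NAND L = H
y5 = y4 NAND y3 = H NAND H = L
y7 = y1 NAND y4 = H NAND H = L
y9 = y5 OR y7 OR y0 = L OR L OR L = L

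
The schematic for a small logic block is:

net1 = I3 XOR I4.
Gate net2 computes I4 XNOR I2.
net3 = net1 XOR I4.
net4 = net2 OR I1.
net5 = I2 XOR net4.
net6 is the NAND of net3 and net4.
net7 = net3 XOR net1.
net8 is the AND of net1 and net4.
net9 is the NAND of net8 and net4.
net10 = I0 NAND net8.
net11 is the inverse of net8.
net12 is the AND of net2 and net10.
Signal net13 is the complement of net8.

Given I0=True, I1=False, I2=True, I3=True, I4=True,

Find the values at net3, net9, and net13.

net3 = True  net9 = True  net13 = True

net1 = I3 XOR I4 = True XOR True = False
net2 = I4 XNOR I2 = True XNOR True = True
net3 = net1 XOR I4 = False XOR True = True
net4 = net2 OR I1 = True OR False = True
net8 = net1 AND net4 = False AND True = False
net9 = net8 NAND net4 = False NAND True = True
net13 = NOT net8 = NOT False = True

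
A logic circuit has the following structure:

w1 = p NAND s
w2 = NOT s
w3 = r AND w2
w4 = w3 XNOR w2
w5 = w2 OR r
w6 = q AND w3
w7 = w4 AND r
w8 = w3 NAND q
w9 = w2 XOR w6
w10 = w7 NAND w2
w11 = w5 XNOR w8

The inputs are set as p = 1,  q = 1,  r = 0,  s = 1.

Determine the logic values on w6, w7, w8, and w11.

w6 = 0; w7 = 0; w8 = 1; w11 = 0

w2 = NOT s = NOT 1 = 0
w3 = r AND w2 = 0 AND 0 = 0
w4 = w3 XNOR w2 = 0 XNOR 0 = 1
w5 = w2 OR r = 0 OR 0 = 0
w6 = q AND w3 = 1 AND 0 = 0
w7 = w4 AND r = 1 AND 0 = 0
w8 = w3 NAND q = 0 NAND 1 = 1
w11 = w5 XNOR w8 = 0 XNOR 1 = 0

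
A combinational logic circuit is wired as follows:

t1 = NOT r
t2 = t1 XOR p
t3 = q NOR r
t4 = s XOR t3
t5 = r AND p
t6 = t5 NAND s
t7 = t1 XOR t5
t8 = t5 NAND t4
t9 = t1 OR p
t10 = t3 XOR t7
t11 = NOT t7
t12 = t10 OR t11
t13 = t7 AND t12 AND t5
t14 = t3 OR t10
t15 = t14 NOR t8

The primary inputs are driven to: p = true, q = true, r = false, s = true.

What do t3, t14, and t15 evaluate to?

t1 = NOT r = NOT false = true
t3 = q NOR r = true NOR false = false
t4 = s XOR t3 = true XOR false = true
t5 = r AND p = false AND true = false
t7 = t1 XOR t5 = true XOR false = true
t8 = t5 NAND t4 = false NAND true = true
t10 = t3 XOR t7 = false XOR true = true
t14 = t3 OR t10 = false OR true = true
t15 = t14 NOR t8 = true NOR true = false

t3 = false, t14 = true, t15 = false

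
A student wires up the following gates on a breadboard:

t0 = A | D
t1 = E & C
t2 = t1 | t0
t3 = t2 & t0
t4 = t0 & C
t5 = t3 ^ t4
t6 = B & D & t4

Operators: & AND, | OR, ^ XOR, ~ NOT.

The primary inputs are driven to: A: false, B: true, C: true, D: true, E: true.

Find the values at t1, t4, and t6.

t1 = true, t4 = true, t6 = true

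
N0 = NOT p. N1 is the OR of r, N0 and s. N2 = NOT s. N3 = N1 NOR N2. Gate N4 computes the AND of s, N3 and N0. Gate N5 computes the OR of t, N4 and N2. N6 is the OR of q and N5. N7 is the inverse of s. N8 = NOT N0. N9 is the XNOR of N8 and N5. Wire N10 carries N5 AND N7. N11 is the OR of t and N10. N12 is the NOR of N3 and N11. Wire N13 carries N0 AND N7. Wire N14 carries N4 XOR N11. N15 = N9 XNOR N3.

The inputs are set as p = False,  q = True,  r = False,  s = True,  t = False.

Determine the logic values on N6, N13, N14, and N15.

N0 = NOT p = NOT False = True
N1 = r OR N0 OR s = False OR True OR True = True
N2 = NOT s = NOT True = False
N3 = N1 NOR N2 = True NOR False = False
N4 = s AND N3 AND N0 = True AND False AND True = False
N5 = t OR N4 OR N2 = False OR False OR False = False
N6 = q OR N5 = True OR False = True
N7 = NOT s = NOT True = False
N8 = NOT N0 = NOT True = False
N9 = N8 XNOR N5 = False XNOR False = True
N10 = N5 AND N7 = False AND False = False
N11 = t OR N10 = False OR False = False
N13 = N0 AND N7 = True AND False = False
N14 = N4 XOR N11 = False XOR False = False
N15 = N9 XNOR N3 = True XNOR False = False

N6 = True, N13 = False, N14 = False, N15 = False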